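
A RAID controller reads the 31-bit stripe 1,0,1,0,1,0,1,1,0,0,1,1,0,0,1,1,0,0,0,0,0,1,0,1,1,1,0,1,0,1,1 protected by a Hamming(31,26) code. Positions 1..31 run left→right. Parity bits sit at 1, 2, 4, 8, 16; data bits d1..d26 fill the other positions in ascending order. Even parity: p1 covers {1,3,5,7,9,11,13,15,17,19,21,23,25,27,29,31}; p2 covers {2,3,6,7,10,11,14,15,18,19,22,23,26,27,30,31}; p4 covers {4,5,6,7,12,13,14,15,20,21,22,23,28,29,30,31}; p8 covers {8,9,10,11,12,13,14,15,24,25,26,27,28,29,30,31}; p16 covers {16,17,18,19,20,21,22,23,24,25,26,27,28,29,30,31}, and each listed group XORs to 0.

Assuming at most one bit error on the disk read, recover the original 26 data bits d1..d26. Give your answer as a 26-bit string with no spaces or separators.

s1 (pos 1,3,5,7,9,11,13,15,17,19,21,23,25,27,29,31): 1⊕1⊕1⊕1⊕0⊕1⊕0⊕1⊕0⊕0⊕0⊕0⊕1⊕0⊕0⊕1 = 0
s2 (pos 2,3,6,7,10,11,14,15,18,19,22,23,26,27,30,31): 0⊕1⊕0⊕1⊕0⊕1⊕0⊕1⊕0⊕0⊕1⊕0⊕1⊕0⊕1⊕1 = 0
s4 (pos 4,5,6,7,12,13,14,15,20,21,22,23,28,29,30,31): 0⊕1⊕0⊕1⊕1⊕0⊕0⊕1⊕0⊕0⊕1⊕0⊕1⊕0⊕1⊕1 = 0
s8 (pos 8,9,10,11,12,13,14,15,24,25,26,27,28,29,30,31): 1⊕0⊕0⊕1⊕1⊕0⊕0⊕1⊕1⊕1⊕1⊕0⊕1⊕0⊕1⊕1 = 0
s16 (pos 16,17,18,19,20,21,22,23,24,25,26,27,28,29,30,31): 1⊕0⊕0⊕0⊕0⊕0⊕1⊕0⊕1⊕1⊕1⊕0⊕1⊕0⊕1⊕1 = 0
Syndrome s16…s1 = 00000 → no error.
Read data bits from positions 3,5,6,7,9,10,11,12,13,14,15,17,18,19,20,21,22,23,24,25,26,27,28,29,30,31: 11010011001000001011101011

11010011001000001011101011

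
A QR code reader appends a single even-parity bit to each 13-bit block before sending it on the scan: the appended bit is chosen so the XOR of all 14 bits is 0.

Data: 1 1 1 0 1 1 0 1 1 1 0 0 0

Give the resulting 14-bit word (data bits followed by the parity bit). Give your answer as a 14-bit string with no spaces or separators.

XOR of the 13 data bits: 1⊕1⊕1⊕0⊕1⊕1⊕0⊕1⊕1⊕1⊕0⊕0⊕0 = 0
Parity bit = 0 (so all 14 bits XOR to 0).

11101101110000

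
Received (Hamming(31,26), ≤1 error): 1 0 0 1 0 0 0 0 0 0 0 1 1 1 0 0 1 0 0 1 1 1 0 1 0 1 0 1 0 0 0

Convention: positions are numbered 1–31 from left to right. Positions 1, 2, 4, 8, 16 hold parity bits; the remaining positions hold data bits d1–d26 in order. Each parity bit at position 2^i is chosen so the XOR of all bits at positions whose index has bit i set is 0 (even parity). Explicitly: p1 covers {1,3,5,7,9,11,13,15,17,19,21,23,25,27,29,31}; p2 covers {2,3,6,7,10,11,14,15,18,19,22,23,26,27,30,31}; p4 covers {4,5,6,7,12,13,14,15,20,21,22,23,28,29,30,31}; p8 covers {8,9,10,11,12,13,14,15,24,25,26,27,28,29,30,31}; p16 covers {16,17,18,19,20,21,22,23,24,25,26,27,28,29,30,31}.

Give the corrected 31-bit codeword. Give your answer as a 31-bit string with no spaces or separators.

1001000000011100110111010101000

s1 (pos 1,3,5,7,9,11,13,15,17,19,21,23,25,27,29,31): 1⊕0⊕0⊕0⊕0⊕0⊕1⊕0⊕1⊕0⊕1⊕0⊕0⊕0⊕0⊕0 = 0
s2 (pos 2,3,6,7,10,11,14,15,18,19,22,23,26,27,30,31): 0⊕0⊕0⊕0⊕0⊕0⊕1⊕0⊕0⊕0⊕1⊕0⊕1⊕0⊕0⊕0 = 1
s4 (pos 4,5,6,7,12,13,14,15,20,21,22,23,28,29,30,31): 1⊕0⊕0⊕0⊕1⊕1⊕1⊕0⊕1⊕1⊕1⊕0⊕1⊕0⊕0⊕0 = 0
s8 (pos 8,9,10,11,12,13,14,15,24,25,26,27,28,29,30,31): 0⊕0⊕0⊕0⊕1⊕1⊕1⊕0⊕1⊕0⊕1⊕0⊕1⊕0⊕0⊕0 = 0
s16 (pos 16,17,18,19,20,21,22,23,24,25,26,27,28,29,30,31): 0⊕1⊕0⊕0⊕1⊕1⊕1⊕0⊕1⊕0⊕1⊕0⊕1⊕0⊕0⊕0 = 1
Syndrome s16…s1 = 10010 → error at position 18.
Flip position 18: 1001000000011100100111010101000 → 1001000000011100110111010101000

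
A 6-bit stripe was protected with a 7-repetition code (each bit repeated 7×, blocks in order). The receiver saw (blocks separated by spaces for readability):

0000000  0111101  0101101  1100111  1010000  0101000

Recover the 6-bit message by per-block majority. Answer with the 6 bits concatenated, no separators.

011100

Block 1 (0000000): 0 ones → 0
Block 2 (0111101): 5 ones → 1
Block 3 (0101101): 4 ones → 1
Block 4 (1100111): 5 ones → 1
Block 5 (1010000): 2 ones → 0
Block 6 (0101000): 2 ones → 0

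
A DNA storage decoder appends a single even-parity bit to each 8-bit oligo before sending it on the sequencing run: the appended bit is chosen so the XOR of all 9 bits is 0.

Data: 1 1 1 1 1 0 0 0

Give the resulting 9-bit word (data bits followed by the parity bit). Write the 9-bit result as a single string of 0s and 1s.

XOR of the 8 data bits: 1⊕1⊕1⊕1⊕1⊕0⊕0⊕0 = 1
Parity bit = 1 (so all 9 bits XOR to 0).

111110001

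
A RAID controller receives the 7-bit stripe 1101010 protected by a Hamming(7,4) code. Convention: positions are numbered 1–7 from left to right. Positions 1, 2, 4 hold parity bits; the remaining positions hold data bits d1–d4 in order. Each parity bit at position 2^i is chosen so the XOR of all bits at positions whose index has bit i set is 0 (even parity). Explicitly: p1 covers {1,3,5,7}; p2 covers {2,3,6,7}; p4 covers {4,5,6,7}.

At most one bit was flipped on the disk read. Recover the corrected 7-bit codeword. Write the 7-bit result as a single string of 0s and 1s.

0101010

s1 (pos 1,3,5,7): 1⊕0⊕0⊕0 = 1
s2 (pos 2,3,6,7): 1⊕0⊕1⊕0 = 0
s4 (pos 4,5,6,7): 1⊕0⊕1⊕0 = 0
Syndrome s4…s1 = 001 → error at position 1.
Flip position 1: 1101010 → 0101010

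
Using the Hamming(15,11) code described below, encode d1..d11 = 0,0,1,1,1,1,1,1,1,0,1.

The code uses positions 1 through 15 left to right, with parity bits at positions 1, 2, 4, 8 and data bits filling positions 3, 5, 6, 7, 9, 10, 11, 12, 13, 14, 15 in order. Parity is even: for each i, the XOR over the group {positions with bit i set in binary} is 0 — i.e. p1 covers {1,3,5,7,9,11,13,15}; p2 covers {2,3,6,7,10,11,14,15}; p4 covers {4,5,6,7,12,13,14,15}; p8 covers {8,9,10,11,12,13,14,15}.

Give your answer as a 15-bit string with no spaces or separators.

110101101111101

Place data at non-parity positions: p1 p2 0 p4 0 1 1 p8 1 1 1 1 1 0 1
p1 (pos 1,3,5,7,9,11,13,15): XOR of data positions = 0⊕0⊕1⊕1⊕1⊕1⊕1 = 1
p2 (pos 2,3,6,7,10,11,14,15): XOR of data positions = 0⊕1⊕1⊕1⊕1⊕0⊕1 = 1
p4 (pos 4,5,6,7,12,13,14,15): XOR of data positions = 0⊕1⊕1⊕1⊕1⊕0⊕1 = 1
p8 (pos 8,9,10,11,12,13,14,15): XOR of data positions = 1⊕1⊕1⊕1⊕1⊕0⊕1 = 0
Codeword: 110101101111101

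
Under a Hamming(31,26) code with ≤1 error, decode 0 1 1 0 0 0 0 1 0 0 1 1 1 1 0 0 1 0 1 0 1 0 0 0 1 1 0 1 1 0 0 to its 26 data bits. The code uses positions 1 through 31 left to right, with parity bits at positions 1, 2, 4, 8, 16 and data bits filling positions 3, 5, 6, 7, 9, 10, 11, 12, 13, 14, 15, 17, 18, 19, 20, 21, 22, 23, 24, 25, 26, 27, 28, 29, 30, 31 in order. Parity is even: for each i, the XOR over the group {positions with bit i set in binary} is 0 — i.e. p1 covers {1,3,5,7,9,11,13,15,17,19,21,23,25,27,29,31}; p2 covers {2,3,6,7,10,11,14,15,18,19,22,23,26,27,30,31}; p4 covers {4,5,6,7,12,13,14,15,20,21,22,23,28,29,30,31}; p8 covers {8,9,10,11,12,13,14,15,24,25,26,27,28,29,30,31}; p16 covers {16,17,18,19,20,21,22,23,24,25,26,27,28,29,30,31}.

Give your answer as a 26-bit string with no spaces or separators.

10000011110101010011101100

s1 (pos 1,3,5,7,9,11,13,15,17,19,21,23,25,27,29,31): 0⊕1⊕0⊕0⊕0⊕1⊕1⊕0⊕1⊕1⊕1⊕0⊕1⊕0⊕1⊕0 = 0
s2 (pos 2,3,6,7,10,11,14,15,18,19,22,23,26,27,30,31): 1⊕1⊕0⊕0⊕0⊕1⊕1⊕0⊕0⊕1⊕0⊕0⊕1⊕0⊕0⊕0 = 0
s4 (pos 4,5,6,7,12,13,14,15,20,21,22,23,28,29,30,31): 0⊕0⊕0⊕0⊕1⊕1⊕1⊕0⊕0⊕1⊕0⊕0⊕1⊕1⊕0⊕0 = 0
s8 (pos 8,9,10,11,12,13,14,15,24,25,26,27,28,29,30,31): 1⊕0⊕0⊕1⊕1⊕1⊕1⊕0⊕0⊕1⊕1⊕0⊕1⊕1⊕0⊕0 = 1
s16 (pos 16,17,18,19,20,21,22,23,24,25,26,27,28,29,30,31): 0⊕1⊕0⊕1⊕0⊕1⊕0⊕0⊕0⊕1⊕1⊕0⊕1⊕1⊕0⊕0 = 1
Syndrome s16…s1 = 11000 → error at position 24.
Flip position 24: 0110000100111100101010001101100 → 0110000100111100101010011101100
Read data bits from positions 3,5,6,7,9,10,11,12,13,14,15,17,18,19,20,21,22,23,24,25,26,27,28,29,30,31: 10000011110101010011101100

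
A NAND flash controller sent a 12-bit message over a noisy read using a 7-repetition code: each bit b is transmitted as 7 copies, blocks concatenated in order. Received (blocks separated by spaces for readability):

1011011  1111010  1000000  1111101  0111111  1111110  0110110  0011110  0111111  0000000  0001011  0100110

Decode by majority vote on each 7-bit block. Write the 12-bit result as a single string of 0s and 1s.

Block 1 (1011011): 5 ones → 1
Block 2 (1111010): 5 ones → 1
Block 3 (1000000): 1 one → 0
Block 4 (1111101): 6 ones → 1
Block 5 (0111111): 6 ones → 1
Block 6 (1111110): 6 ones → 1
Block 7 (0110110): 4 ones → 1
Block 8 (0011110): 4 ones → 1
Block 9 (0111111): 6 ones → 1
Block 10 (0000000): 0 ones → 0
Block 11 (0001011): 3 ones → 0
Block 12 (0100110): 3 ones → 0

110111111000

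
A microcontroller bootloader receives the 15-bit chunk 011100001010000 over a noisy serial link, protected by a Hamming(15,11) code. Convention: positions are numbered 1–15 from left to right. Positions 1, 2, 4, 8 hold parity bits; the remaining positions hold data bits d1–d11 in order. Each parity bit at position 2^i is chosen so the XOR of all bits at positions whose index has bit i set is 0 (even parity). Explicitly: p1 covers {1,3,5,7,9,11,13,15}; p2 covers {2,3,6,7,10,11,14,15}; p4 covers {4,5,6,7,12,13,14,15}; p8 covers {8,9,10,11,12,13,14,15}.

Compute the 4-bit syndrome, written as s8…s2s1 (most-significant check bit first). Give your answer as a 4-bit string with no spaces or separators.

0111

s1 (pos 1,3,5,7,9,11,13,15): 0⊕1⊕0⊕0⊕1⊕1⊕0⊕0 = 1
s2 (pos 2,3,6,7,10,11,14,15): 1⊕1⊕0⊕0⊕0⊕1⊕0⊕0 = 1
s4 (pos 4,5,6,7,12,13,14,15): 1⊕0⊕0⊕0⊕0⊕0⊕0⊕0 = 1
s8 (pos 8,9,10,11,12,13,14,15): 0⊕1⊕0⊕1⊕0⊕0⊕0⊕0 = 0
Syndrome s8…s1 = 0111 → error at position 7.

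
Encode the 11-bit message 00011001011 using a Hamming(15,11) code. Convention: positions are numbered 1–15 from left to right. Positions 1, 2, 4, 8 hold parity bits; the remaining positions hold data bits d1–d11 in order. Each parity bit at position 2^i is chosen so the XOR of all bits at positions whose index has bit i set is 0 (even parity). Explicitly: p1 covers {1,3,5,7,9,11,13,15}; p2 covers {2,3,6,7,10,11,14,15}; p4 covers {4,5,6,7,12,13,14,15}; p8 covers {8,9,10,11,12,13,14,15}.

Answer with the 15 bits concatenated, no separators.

Place data at non-parity positions: p1 p2 0 p4 0 0 1 p8 1 0 0 1 0 1 1
p1 (pos 1,3,5,7,9,11,13,15): XOR of data positions = 0⊕0⊕1⊕1⊕0⊕0⊕1 = 1
p2 (pos 2,3,6,7,10,11,14,15): XOR of data positions = 0⊕0⊕1⊕0⊕0⊕1⊕1 = 1
p4 (pos 4,5,6,7,12,13,14,15): XOR of data positions = 0⊕0⊕1⊕1⊕0⊕1⊕1 = 0
p8 (pos 8,9,10,11,12,13,14,15): XOR of data positions = 1⊕0⊕0⊕1⊕0⊕1⊕1 = 0
Codeword: 110000101001011

110000101001011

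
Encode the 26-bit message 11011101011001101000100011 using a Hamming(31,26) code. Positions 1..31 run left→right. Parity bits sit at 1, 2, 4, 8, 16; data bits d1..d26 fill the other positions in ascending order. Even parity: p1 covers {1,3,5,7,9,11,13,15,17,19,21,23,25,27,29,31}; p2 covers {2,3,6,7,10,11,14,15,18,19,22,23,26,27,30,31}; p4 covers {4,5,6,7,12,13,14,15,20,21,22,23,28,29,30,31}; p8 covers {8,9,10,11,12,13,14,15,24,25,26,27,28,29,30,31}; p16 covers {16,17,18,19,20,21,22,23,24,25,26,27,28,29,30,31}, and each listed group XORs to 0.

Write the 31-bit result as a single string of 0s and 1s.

1011101011010110001101000100011

Place data at non-parity positions: p1 p2 1 p4 1 0 1 p8 1 1 0 1 0 1 1 p16 0 0 1 1 0 1 0 0 0 1 0 0 0 1 1
p1 (pos 1,3,5,7,9,11,13,15,17,19,21,23,25,27,29,31): XOR of data positions = 1⊕1⊕1⊕1⊕0⊕0⊕1⊕0⊕1⊕0⊕0⊕0⊕0⊕0⊕1 = 1
p2 (pos 2,3,6,7,10,11,14,15,18,19,22,23,26,27,30,31): XOR of data positions = 1⊕0⊕1⊕1⊕0⊕1⊕1⊕0⊕1⊕1⊕0⊕1⊕0⊕1⊕1 = 0
p4 (pos 4,5,6,7,12,13,14,15,20,21,22,23,28,29,30,31): XOR of data positions = 1⊕0⊕1⊕1⊕0⊕1⊕1⊕1⊕0⊕1⊕0⊕0⊕0⊕1⊕1 = 1
p8 (pos 8,9,10,11,12,13,14,15,24,25,26,27,28,29,30,31): XOR of data positions = 1⊕1⊕0⊕1⊕0⊕1⊕1⊕0⊕0⊕1⊕0⊕0⊕0⊕1⊕1 = 0
p16 (pos 16,17,18,19,20,21,22,23,24,25,26,27,28,29,30,31): XOR of data positions = 0⊕0⊕1⊕1⊕0⊕1⊕0⊕0⊕0⊕1⊕0⊕0⊕0⊕1⊕1 = 0
Codeword: 1011101011010110001101000100011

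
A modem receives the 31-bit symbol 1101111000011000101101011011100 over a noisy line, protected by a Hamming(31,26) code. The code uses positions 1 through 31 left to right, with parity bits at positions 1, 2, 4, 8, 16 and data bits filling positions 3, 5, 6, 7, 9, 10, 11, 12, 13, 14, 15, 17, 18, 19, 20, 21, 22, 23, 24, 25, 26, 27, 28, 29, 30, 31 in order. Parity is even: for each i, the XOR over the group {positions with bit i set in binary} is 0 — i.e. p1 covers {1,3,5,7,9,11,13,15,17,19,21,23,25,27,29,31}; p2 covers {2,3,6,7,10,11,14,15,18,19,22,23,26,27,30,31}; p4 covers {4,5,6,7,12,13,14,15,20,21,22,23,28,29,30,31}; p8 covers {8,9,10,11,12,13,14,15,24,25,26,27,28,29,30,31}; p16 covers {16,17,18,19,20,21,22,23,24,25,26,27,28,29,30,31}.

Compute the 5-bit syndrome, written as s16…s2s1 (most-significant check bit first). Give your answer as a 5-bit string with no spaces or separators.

11001

s1 (pos 1,3,5,7,9,11,13,15,17,19,21,23,25,27,29,31): 1⊕0⊕1⊕1⊕0⊕0⊕1⊕0⊕1⊕1⊕0⊕0⊕1⊕1⊕1⊕0 = 1
s2 (pos 2,3,6,7,10,11,14,15,18,19,22,23,26,27,30,31): 1⊕0⊕1⊕1⊕0⊕0⊕0⊕0⊕0⊕1⊕1⊕0⊕0⊕1⊕0⊕0 = 0
s4 (pos 4,5,6,7,12,13,14,15,20,21,22,23,28,29,30,31): 1⊕1⊕1⊕1⊕1⊕1⊕0⊕0⊕1⊕0⊕1⊕0⊕1⊕1⊕0⊕0 = 0
s8 (pos 8,9,10,11,12,13,14,15,24,25,26,27,28,29,30,31): 0⊕0⊕0⊕0⊕1⊕1⊕0⊕0⊕1⊕1⊕0⊕1⊕1⊕1⊕0⊕0 = 1
s16 (pos 16,17,18,19,20,21,22,23,24,25,26,27,28,29,30,31): 0⊕1⊕0⊕1⊕1⊕0⊕1⊕0⊕1⊕1⊕0⊕1⊕1⊕1⊕0⊕0 = 1
Syndrome s16…s1 = 11001 → error at position 25.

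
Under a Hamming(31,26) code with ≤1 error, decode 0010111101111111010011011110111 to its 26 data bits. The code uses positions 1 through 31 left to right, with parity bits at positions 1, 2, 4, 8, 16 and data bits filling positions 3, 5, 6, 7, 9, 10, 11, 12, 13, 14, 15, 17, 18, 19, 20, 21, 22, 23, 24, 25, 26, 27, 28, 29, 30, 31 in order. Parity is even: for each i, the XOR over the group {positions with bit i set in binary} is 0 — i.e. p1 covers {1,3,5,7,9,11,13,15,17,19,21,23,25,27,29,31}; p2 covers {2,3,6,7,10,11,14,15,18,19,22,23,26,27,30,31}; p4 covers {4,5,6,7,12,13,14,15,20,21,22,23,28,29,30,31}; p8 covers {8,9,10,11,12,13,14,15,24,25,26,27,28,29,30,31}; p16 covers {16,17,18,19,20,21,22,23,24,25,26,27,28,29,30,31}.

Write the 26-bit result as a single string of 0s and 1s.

11110111111011011011110111

s1 (pos 1,3,5,7,9,11,13,15,17,19,21,23,25,27,29,31): 0⊕1⊕1⊕1⊕0⊕1⊕1⊕1⊕0⊕0⊕1⊕0⊕1⊕1⊕1⊕1 = 1
s2 (pos 2,3,6,7,10,11,14,15,18,19,22,23,26,27,30,31): 0⊕1⊕1⊕1⊕1⊕1⊕1⊕1⊕1⊕0⊕1⊕0⊕1⊕1⊕1⊕1 = 1
s4 (pos 4,5,6,7,12,13,14,15,20,21,22,23,28,29,30,31): 0⊕1⊕1⊕1⊕1⊕1⊕1⊕1⊕0⊕1⊕1⊕0⊕0⊕1⊕1⊕1 = 0
s8 (pos 8,9,10,11,12,13,14,15,24,25,26,27,28,29,30,31): 1⊕0⊕1⊕1⊕1⊕1⊕1⊕1⊕1⊕1⊕1⊕1⊕0⊕1⊕1⊕1 = 0
s16 (pos 16,17,18,19,20,21,22,23,24,25,26,27,28,29,30,31): 1⊕0⊕1⊕0⊕0⊕1⊕1⊕0⊕1⊕1⊕1⊕1⊕0⊕1⊕1⊕1 = 1
Syndrome s16…s1 = 10011 → error at position 19.
Flip position 19: 0010111101111111010011011110111 → 0010111101111111011011011110111
Read data bits from positions 3,5,6,7,9,10,11,12,13,14,15,17,18,19,20,21,22,23,24,25,26,27,28,29,30,31: 11110111111011011011110111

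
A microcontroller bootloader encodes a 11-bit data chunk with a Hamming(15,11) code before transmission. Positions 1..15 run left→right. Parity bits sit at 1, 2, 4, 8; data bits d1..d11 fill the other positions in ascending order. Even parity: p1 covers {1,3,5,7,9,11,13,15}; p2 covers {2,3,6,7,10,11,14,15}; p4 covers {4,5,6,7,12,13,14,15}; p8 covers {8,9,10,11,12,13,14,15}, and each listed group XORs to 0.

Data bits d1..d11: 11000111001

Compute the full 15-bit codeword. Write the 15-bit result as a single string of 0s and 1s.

Place data at non-parity positions: p1 p2 1 p4 1 0 0 p8 0 1 1 1 0 0 1
p1 (pos 1,3,5,7,9,11,13,15): XOR of data positions = 1⊕1⊕0⊕0⊕1⊕0⊕1 = 0
p2 (pos 2,3,6,7,10,11,14,15): XOR of data positions = 1⊕0⊕0⊕1⊕1⊕0⊕1 = 0
p4 (pos 4,5,6,7,12,13,14,15): XOR of data positions = 1⊕0⊕0⊕1⊕0⊕0⊕1 = 1
p8 (pos 8,9,10,11,12,13,14,15): XOR of data positions = 0⊕1⊕1⊕1⊕0⊕0⊕1 = 0
Codeword: 001110000111001

001110000111001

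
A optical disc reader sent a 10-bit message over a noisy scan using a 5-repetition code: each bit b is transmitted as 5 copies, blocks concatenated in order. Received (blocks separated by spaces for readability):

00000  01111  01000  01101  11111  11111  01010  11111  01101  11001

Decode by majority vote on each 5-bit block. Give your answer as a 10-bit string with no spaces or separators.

Block 1 (00000): 0 ones → 0
Block 2 (01111): 4 ones → 1
Block 3 (01000): 1 one → 0
Block 4 (01101): 3 ones → 1
Block 5 (11111): 5 ones → 1
Block 6 (11111): 5 ones → 1
Block 7 (01010): 2 ones → 0
Block 8 (11111): 5 ones → 1
Block 9 (01101): 3 ones → 1
Block 10 (11001): 3 ones → 1

0101110111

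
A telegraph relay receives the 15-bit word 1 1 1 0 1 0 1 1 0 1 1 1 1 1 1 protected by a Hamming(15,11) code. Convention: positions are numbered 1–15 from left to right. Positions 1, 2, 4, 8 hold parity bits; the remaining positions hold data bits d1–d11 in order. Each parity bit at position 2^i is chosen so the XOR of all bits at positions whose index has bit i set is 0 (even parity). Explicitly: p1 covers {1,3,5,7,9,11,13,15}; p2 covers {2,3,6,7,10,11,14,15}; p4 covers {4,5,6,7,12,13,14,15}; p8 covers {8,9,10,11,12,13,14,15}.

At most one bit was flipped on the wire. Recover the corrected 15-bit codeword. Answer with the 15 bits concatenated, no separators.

111010110101111

s1 (pos 1,3,5,7,9,11,13,15): 1⊕1⊕1⊕1⊕0⊕1⊕1⊕1 = 1
s2 (pos 2,3,6,7,10,11,14,15): 1⊕1⊕0⊕1⊕1⊕1⊕1⊕1 = 1
s4 (pos 4,5,6,7,12,13,14,15): 0⊕1⊕0⊕1⊕1⊕1⊕1⊕1 = 0
s8 (pos 8,9,10,11,12,13,14,15): 1⊕0⊕1⊕1⊕1⊕1⊕1⊕1 = 1
Syndrome s8…s1 = 1011 → error at position 11.
Flip position 11: 111010110111111 → 111010110101111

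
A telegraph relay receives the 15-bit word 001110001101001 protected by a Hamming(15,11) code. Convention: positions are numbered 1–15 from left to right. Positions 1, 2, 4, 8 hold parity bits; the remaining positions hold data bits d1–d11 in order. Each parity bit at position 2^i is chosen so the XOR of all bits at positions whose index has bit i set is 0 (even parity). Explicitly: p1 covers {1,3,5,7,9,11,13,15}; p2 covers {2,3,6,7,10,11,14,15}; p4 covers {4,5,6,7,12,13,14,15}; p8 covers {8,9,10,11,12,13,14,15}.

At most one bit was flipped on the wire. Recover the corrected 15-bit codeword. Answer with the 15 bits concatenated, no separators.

011110001101001

s1 (pos 1,3,5,7,9,11,13,15): 0⊕1⊕1⊕0⊕1⊕0⊕0⊕1 = 0
s2 (pos 2,3,6,7,10,11,14,15): 0⊕1⊕0⊕0⊕1⊕0⊕0⊕1 = 1
s4 (pos 4,5,6,7,12,13,14,15): 1⊕1⊕0⊕0⊕1⊕0⊕0⊕1 = 0
s8 (pos 8,9,10,11,12,13,14,15): 0⊕1⊕1⊕0⊕1⊕0⊕0⊕1 = 0
Syndrome s8…s1 = 0010 → error at position 2.
Flip position 2: 001110001101001 → 011110001101001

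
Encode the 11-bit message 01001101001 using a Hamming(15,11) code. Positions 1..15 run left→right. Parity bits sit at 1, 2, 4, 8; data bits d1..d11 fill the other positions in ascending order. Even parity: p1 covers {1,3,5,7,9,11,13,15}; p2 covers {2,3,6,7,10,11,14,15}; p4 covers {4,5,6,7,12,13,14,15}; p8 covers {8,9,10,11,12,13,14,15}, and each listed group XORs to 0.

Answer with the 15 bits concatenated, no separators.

Place data at non-parity positions: p1 p2 0 p4 1 0 0 p8 1 1 0 1 0 0 1
p1 (pos 1,3,5,7,9,11,13,15): XOR of data positions = 0⊕1⊕0⊕1⊕0⊕0⊕1 = 1
p2 (pos 2,3,6,7,10,11,14,15): XOR of data positions = 0⊕0⊕0⊕1⊕0⊕0⊕1 = 0
p4 (pos 4,5,6,7,12,13,14,15): XOR of data positions = 1⊕0⊕0⊕1⊕0⊕0⊕1 = 1
p8 (pos 8,9,10,11,12,13,14,15): XOR of data positions = 1⊕1⊕0⊕1⊕0⊕0⊕1 = 0
Codeword: 100110001101001

100110001101001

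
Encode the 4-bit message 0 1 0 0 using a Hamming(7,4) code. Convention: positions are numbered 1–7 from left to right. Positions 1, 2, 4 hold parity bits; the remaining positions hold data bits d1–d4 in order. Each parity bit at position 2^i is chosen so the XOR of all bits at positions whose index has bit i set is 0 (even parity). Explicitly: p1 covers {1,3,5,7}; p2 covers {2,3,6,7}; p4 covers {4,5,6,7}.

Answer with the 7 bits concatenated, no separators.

Place data at non-parity positions: p1 p2 0 p4 1 0 0
p1 (pos 1,3,5,7): XOR of data positions = 0⊕1⊕0 = 1
p2 (pos 2,3,6,7): XOR of data positions = 0⊕0⊕0 = 0
p4 (pos 4,5,6,7): XOR of data positions = 1⊕0⊕0 = 1
Codeword: 1001100

1001100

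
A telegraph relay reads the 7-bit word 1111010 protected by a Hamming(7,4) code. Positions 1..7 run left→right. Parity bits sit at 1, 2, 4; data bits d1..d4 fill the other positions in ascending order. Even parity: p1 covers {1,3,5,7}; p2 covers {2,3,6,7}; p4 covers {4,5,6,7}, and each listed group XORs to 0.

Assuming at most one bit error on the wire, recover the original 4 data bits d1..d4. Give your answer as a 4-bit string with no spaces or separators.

s1 (pos 1,3,5,7): 1⊕1⊕0⊕0 = 0
s2 (pos 2,3,6,7): 1⊕1⊕1⊕0 = 1
s4 (pos 4,5,6,7): 1⊕0⊕1⊕0 = 0
Syndrome s4…s1 = 010 → error at position 2.
Flip position 2: 1111010 → 1011010
Read data bits from positions 3,5,6,7: 1010

1010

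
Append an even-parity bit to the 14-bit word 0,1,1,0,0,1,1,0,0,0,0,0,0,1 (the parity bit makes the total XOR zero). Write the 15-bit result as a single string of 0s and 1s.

011001100000011

XOR of the 14 data bits: 0⊕1⊕1⊕0⊕0⊕1⊕1⊕0⊕0⊕0⊕0⊕0⊕0⊕1 = 1
Parity bit = 1 (so all 15 bits XOR to 0).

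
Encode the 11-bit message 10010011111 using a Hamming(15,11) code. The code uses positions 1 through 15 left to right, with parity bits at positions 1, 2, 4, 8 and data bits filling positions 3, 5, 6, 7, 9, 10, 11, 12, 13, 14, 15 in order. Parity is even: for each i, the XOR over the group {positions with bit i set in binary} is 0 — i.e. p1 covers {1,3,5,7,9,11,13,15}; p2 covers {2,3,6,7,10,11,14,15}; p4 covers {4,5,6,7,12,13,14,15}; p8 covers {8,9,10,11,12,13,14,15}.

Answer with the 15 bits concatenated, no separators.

Place data at non-parity positions: p1 p2 1 p4 0 0 1 p8 0 0 1 1 1 1 1
p1 (pos 1,3,5,7,9,11,13,15): XOR of data positions = 1⊕0⊕1⊕0⊕1⊕1⊕1 = 1
p2 (pos 2,3,6,7,10,11,14,15): XOR of data positions = 1⊕0⊕1⊕0⊕1⊕1⊕1 = 1
p4 (pos 4,5,6,7,12,13,14,15): XOR of data positions = 0⊕0⊕1⊕1⊕1⊕1⊕1 = 1
p8 (pos 8,9,10,11,12,13,14,15): XOR of data positions = 0⊕0⊕1⊕1⊕1⊕1⊕1 = 1
Codeword: 111100110011111

111100110011111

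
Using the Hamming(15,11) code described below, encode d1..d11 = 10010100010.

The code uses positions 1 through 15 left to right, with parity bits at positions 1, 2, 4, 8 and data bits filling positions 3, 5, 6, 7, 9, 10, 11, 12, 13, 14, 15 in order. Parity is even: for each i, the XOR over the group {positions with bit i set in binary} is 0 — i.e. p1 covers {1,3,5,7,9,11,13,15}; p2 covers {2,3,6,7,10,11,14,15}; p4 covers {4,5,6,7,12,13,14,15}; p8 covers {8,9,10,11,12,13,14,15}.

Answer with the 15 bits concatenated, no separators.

001000100100010

Place data at non-parity positions: p1 p2 1 p4 0 0 1 p8 0 1 0 0 0 1 0
p1 (pos 1,3,5,7,9,11,13,15): XOR of data positions = 1⊕0⊕1⊕0⊕0⊕0⊕0 = 0
p2 (pos 2,3,6,7,10,11,14,15): XOR of data positions = 1⊕0⊕1⊕1⊕0⊕1⊕0 = 0
p4 (pos 4,5,6,7,12,13,14,15): XOR of data positions = 0⊕0⊕1⊕0⊕0⊕1⊕0 = 0
p8 (pos 8,9,10,11,12,13,14,15): XOR of data positions = 0⊕1⊕0⊕0⊕0⊕1⊕0 = 0
Codeword: 001000100100010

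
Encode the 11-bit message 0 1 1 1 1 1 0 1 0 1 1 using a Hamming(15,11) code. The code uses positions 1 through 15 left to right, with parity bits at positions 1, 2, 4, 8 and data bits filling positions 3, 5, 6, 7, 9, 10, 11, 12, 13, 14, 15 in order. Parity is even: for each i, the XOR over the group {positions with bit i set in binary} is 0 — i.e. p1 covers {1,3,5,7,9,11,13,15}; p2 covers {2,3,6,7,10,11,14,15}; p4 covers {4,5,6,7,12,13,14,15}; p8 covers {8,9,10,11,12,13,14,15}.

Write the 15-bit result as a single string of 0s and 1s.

Place data at non-parity positions: p1 p2 0 p4 1 1 1 p8 1 1 0 1 0 1 1
p1 (pos 1,3,5,7,9,11,13,15): XOR of data positions = 0⊕1⊕1⊕1⊕0⊕0⊕1 = 0
p2 (pos 2,3,6,7,10,11,14,15): XOR of data positions = 0⊕1⊕1⊕1⊕0⊕1⊕1 = 1
p4 (pos 4,5,6,7,12,13,14,15): XOR of data positions = 1⊕1⊕1⊕1⊕0⊕1⊕1 = 0
p8 (pos 8,9,10,11,12,13,14,15): XOR of data positions = 1⊕1⊕0⊕1⊕0⊕1⊕1 = 1
Codeword: 010011111101011

010011111101011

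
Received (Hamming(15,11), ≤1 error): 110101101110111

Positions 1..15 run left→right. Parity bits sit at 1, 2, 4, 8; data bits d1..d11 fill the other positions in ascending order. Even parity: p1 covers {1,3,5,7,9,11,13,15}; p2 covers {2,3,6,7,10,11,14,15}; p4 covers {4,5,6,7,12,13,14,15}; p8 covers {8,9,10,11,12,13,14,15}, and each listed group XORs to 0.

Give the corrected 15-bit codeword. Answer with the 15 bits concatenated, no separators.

s1 (pos 1,3,5,7,9,11,13,15): 1⊕0⊕0⊕1⊕1⊕1⊕1⊕1 = 0
s2 (pos 2,3,6,7,10,11,14,15): 1⊕0⊕1⊕1⊕1⊕1⊕1⊕1 = 1
s4 (pos 4,5,6,7,12,13,14,15): 1⊕0⊕1⊕1⊕0⊕1⊕1⊕1 = 0
s8 (pos 8,9,10,11,12,13,14,15): 0⊕1⊕1⊕1⊕0⊕1⊕1⊕1 = 0
Syndrome s8…s1 = 0010 → error at position 2.
Flip position 2: 110101101110111 → 100101101110111

100101101110111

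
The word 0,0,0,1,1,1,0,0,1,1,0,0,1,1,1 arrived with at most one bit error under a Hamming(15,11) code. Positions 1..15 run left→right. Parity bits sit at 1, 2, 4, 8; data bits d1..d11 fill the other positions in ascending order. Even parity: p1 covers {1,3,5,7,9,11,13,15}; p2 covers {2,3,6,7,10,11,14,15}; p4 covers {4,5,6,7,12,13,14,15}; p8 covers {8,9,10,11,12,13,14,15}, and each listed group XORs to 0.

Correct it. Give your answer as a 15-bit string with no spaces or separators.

s1 (pos 1,3,5,7,9,11,13,15): 0⊕0⊕1⊕0⊕1⊕0⊕1⊕1 = 0
s2 (pos 2,3,6,7,10,11,14,15): 0⊕0⊕1⊕0⊕1⊕0⊕1⊕1 = 0
s4 (pos 4,5,6,7,12,13,14,15): 1⊕1⊕1⊕0⊕0⊕1⊕1⊕1 = 0
s8 (pos 8,9,10,11,12,13,14,15): 0⊕1⊕1⊕0⊕0⊕1⊕1⊕1 = 1
Syndrome s8…s1 = 1000 → error at position 8.
Flip position 8: 000111001100111 → 000111011100111

000111011100111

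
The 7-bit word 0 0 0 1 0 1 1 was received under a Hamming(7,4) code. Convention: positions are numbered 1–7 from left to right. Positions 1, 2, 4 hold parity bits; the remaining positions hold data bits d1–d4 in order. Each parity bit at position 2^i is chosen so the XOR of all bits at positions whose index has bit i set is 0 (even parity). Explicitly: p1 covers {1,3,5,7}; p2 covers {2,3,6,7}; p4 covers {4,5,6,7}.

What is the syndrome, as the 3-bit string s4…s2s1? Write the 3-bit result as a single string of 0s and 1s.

101

s1 (pos 1,3,5,7): 0⊕0⊕0⊕1 = 1
s2 (pos 2,3,6,7): 0⊕0⊕1⊕1 = 0
s4 (pos 4,5,6,7): 1⊕0⊕1⊕1 = 1
Syndrome s4…s1 = 101 → error at position 5.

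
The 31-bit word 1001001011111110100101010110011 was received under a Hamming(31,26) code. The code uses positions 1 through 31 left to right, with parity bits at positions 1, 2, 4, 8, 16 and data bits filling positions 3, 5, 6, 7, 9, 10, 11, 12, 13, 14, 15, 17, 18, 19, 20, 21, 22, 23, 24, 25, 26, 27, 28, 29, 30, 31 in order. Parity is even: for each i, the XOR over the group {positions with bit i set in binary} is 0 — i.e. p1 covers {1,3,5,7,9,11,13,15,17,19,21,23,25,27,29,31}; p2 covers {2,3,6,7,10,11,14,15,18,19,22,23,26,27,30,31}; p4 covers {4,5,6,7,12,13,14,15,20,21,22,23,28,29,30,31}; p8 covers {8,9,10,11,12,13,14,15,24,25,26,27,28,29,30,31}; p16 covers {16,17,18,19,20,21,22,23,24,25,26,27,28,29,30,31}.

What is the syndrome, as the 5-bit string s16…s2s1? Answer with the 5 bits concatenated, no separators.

s1 (pos 1,3,5,7,9,11,13,15,17,19,21,23,25,27,29,31): 1⊕0⊕0⊕1⊕1⊕1⊕1⊕1⊕1⊕0⊕0⊕0⊕0⊕1⊕0⊕1 = 1
s2 (pos 2,3,6,7,10,11,14,15,18,19,22,23,26,27,30,31): 0⊕0⊕0⊕1⊕1⊕1⊕1⊕1⊕0⊕0⊕1⊕0⊕1⊕1⊕1⊕1 = 0
s4 (pos 4,5,6,7,12,13,14,15,20,21,22,23,28,29,30,31): 1⊕0⊕0⊕1⊕1⊕1⊕1⊕1⊕1⊕0⊕1⊕0⊕0⊕0⊕1⊕1 = 0
s8 (pos 8,9,10,11,12,13,14,15,24,25,26,27,28,29,30,31): 0⊕1⊕1⊕1⊕1⊕1⊕1⊕1⊕1⊕0⊕1⊕1⊕0⊕0⊕1⊕1 = 0
s16 (pos 16,17,18,19,20,21,22,23,24,25,26,27,28,29,30,31): 0⊕1⊕0⊕0⊕1⊕0⊕1⊕0⊕1⊕0⊕1⊕1⊕0⊕0⊕1⊕1 = 0
Syndrome s16…s1 = 00001 → error at position 1.

00001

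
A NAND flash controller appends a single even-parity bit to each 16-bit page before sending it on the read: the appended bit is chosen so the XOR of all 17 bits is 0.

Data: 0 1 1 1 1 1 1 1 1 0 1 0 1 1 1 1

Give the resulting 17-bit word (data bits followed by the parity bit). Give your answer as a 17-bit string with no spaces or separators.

XOR of the 16 data bits: 0⊕1⊕1⊕1⊕1⊕1⊕1⊕1⊕1⊕0⊕1⊕0⊕1⊕1⊕1⊕1 = 1
Parity bit = 1 (so all 17 bits XOR to 0).

01111111101011111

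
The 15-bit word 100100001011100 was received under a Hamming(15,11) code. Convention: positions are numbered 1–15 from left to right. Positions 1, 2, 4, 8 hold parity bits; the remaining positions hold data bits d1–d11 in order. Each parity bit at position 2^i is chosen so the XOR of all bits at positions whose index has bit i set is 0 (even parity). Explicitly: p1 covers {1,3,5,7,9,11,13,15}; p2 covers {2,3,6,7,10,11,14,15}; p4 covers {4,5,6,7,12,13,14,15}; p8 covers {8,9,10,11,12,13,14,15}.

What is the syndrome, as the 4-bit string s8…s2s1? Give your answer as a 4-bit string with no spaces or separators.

s1 (pos 1,3,5,7,9,11,13,15): 1⊕0⊕0⊕0⊕1⊕1⊕1⊕0 = 0
s2 (pos 2,3,6,7,10,11,14,15): 0⊕0⊕0⊕0⊕0⊕1⊕0⊕0 = 1
s4 (pos 4,5,6,7,12,13,14,15): 1⊕0⊕0⊕0⊕1⊕1⊕0⊕0 = 1
s8 (pos 8,9,10,11,12,13,14,15): 0⊕1⊕0⊕1⊕1⊕1⊕0⊕0 = 0
Syndrome s8…s1 = 0110 → error at position 6.

0110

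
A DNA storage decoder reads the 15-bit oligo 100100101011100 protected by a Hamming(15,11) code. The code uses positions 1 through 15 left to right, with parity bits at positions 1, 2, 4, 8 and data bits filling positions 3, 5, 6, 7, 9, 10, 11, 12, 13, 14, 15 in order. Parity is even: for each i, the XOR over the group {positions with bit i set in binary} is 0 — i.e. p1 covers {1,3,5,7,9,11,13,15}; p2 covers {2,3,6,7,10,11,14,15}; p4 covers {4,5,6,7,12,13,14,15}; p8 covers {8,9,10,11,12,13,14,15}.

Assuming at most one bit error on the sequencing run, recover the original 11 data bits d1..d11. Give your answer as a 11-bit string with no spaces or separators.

s1 (pos 1,3,5,7,9,11,13,15): 1⊕0⊕0⊕1⊕1⊕1⊕1⊕0 = 1
s2 (pos 2,3,6,7,10,11,14,15): 0⊕0⊕0⊕1⊕0⊕1⊕0⊕0 = 0
s4 (pos 4,5,6,7,12,13,14,15): 1⊕0⊕0⊕1⊕1⊕1⊕0⊕0 = 0
s8 (pos 8,9,10,11,12,13,14,15): 0⊕1⊕0⊕1⊕1⊕1⊕0⊕0 = 0
Syndrome s8…s1 = 0001 → error at position 1.
Flip position 1: 100100101011100 → 000100101011100
Read data bits from positions 3,5,6,7,9,10,11,12,13,14,15: 00011011100

00011011100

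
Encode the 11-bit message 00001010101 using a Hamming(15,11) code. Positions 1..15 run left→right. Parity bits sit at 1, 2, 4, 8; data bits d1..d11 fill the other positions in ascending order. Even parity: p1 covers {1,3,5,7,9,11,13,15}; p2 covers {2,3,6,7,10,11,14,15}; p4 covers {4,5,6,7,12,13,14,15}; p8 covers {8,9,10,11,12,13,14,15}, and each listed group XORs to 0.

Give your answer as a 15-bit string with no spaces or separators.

Place data at non-parity positions: p1 p2 0 p4 0 0 0 p8 1 0 1 0 1 0 1
p1 (pos 1,3,5,7,9,11,13,15): XOR of data positions = 0⊕0⊕0⊕1⊕1⊕1⊕1 = 0
p2 (pos 2,3,6,7,10,11,14,15): XOR of data positions = 0⊕0⊕0⊕0⊕1⊕0⊕1 = 0
p4 (pos 4,5,6,7,12,13,14,15): XOR of data positions = 0⊕0⊕0⊕0⊕1⊕0⊕1 = 0
p8 (pos 8,9,10,11,12,13,14,15): XOR of data positions = 1⊕0⊕1⊕0⊕1⊕0⊕1 = 0
Codeword: 000000001010101

000000001010101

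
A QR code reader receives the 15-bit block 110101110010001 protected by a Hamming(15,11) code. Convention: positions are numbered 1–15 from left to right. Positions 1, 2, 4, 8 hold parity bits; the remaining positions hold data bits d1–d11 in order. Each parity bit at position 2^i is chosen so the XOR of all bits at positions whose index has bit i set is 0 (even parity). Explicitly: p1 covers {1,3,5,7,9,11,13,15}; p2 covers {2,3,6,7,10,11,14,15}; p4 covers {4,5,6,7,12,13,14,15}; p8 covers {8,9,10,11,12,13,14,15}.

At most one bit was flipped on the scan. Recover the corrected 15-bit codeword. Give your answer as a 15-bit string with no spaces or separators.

s1 (pos 1,3,5,7,9,11,13,15): 1⊕0⊕0⊕1⊕0⊕1⊕0⊕1 = 0
s2 (pos 2,3,6,7,10,11,14,15): 1⊕0⊕1⊕1⊕0⊕1⊕0⊕1 = 1
s4 (pos 4,5,6,7,12,13,14,15): 1⊕0⊕1⊕1⊕0⊕0⊕0⊕1 = 0
s8 (pos 8,9,10,11,12,13,14,15): 1⊕0⊕0⊕1⊕0⊕0⊕0⊕1 = 1
Syndrome s8…s1 = 1010 → error at position 10.
Flip position 10: 110101110010001 → 110101110110001

110101110110001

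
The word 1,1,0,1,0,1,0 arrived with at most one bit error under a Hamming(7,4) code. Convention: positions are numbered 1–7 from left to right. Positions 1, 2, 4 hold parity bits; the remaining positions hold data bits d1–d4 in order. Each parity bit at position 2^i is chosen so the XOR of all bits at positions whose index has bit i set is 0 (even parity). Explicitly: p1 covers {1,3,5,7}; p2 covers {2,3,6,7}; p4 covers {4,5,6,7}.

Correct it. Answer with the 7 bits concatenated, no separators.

0101010

s1 (pos 1,3,5,7): 1⊕0⊕0⊕0 = 1
s2 (pos 2,3,6,7): 1⊕0⊕1⊕0 = 0
s4 (pos 4,5,6,7): 1⊕0⊕1⊕0 = 0
Syndrome s4…s1 = 001 → error at position 1.
Flip position 1: 1101010 → 0101010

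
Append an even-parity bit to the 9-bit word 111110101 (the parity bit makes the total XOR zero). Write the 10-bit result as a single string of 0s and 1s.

XOR of the 9 data bits: 1⊕1⊕1⊕1⊕1⊕0⊕1⊕0⊕1 = 1
Parity bit = 1 (so all 10 bits XOR to 0).

1111101011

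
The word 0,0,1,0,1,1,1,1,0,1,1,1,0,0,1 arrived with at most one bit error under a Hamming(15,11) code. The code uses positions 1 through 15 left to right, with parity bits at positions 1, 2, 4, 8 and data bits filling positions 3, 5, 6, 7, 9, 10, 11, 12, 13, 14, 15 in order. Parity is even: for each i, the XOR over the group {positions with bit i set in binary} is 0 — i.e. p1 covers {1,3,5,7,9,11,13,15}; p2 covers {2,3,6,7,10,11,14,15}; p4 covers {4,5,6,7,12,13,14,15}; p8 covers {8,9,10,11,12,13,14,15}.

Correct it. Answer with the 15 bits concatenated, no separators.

001011110111101

s1 (pos 1,3,5,7,9,11,13,15): 0⊕1⊕1⊕1⊕0⊕1⊕0⊕1 = 1
s2 (pos 2,3,6,7,10,11,14,15): 0⊕1⊕1⊕1⊕1⊕1⊕0⊕1 = 0
s4 (pos 4,5,6,7,12,13,14,15): 0⊕1⊕1⊕1⊕1⊕0⊕0⊕1 = 1
s8 (pos 8,9,10,11,12,13,14,15): 1⊕0⊕1⊕1⊕1⊕0⊕0⊕1 = 1
Syndrome s8…s1 = 1101 → error at position 13.
Flip position 13: 001011110111001 → 001011110111101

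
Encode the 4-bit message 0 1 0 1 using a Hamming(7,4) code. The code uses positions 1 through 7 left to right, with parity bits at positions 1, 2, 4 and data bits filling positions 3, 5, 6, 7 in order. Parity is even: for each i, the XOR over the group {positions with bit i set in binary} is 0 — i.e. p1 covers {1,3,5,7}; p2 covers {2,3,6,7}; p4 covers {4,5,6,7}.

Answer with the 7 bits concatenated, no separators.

0100101

Place data at non-parity positions: p1 p2 0 p4 1 0 1
p1 (pos 1,3,5,7): XOR of data positions = 0⊕1⊕1 = 0
p2 (pos 2,3,6,7): XOR of data positions = 0⊕0⊕1 = 1
p4 (pos 4,5,6,7): XOR of data positions = 1⊕0⊕1 = 0
Codeword: 0100101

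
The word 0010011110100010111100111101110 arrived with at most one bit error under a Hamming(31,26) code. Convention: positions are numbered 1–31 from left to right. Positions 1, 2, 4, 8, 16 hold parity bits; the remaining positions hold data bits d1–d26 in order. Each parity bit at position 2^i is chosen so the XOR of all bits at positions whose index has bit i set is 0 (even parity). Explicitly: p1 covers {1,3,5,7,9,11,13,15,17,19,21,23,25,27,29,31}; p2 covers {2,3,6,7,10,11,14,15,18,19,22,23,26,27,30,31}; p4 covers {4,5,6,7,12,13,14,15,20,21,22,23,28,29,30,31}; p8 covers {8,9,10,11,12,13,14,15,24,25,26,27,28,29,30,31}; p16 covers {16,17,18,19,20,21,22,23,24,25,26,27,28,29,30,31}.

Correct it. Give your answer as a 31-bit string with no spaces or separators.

0010011110100011111100111101110

s1 (pos 1,3,5,7,9,11,13,15,17,19,21,23,25,27,29,31): 0⊕1⊕0⊕1⊕1⊕1⊕0⊕1⊕1⊕1⊕0⊕1⊕1⊕0⊕1⊕0 = 0
s2 (pos 2,3,6,7,10,11,14,15,18,19,22,23,26,27,30,31): 0⊕1⊕1⊕1⊕0⊕1⊕0⊕1⊕1⊕1⊕0⊕1⊕1⊕0⊕1⊕0 = 0
s4 (pos 4,5,6,7,12,13,14,15,20,21,22,23,28,29,30,31): 0⊕0⊕1⊕1⊕0⊕0⊕0⊕1⊕1⊕0⊕0⊕1⊕1⊕1⊕1⊕0 = 0
s8 (pos 8,9,10,11,12,13,14,15,24,25,26,27,28,29,30,31): 1⊕1⊕0⊕1⊕0⊕0⊕0⊕1⊕1⊕1⊕1⊕0⊕1⊕1⊕1⊕0 = 0
s16 (pos 16,17,18,19,20,21,22,23,24,25,26,27,28,29,30,31): 0⊕1⊕1⊕1⊕1⊕0⊕0⊕1⊕1⊕1⊕1⊕0⊕1⊕1⊕1⊕0 = 1
Syndrome s16…s1 = 10000 → error at position 16.
Flip position 16: 0010011110100010111100111101110 → 0010011110100011111100111101110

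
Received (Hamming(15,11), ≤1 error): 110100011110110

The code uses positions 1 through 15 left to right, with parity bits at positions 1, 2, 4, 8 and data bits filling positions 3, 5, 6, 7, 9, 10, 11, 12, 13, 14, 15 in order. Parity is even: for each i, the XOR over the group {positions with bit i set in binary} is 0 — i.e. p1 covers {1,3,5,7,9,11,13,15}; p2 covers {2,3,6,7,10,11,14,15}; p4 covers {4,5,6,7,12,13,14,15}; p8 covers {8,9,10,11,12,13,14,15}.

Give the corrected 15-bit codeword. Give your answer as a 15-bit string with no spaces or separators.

s1 (pos 1,3,5,7,9,11,13,15): 1⊕0⊕0⊕0⊕1⊕1⊕1⊕0 = 0
s2 (pos 2,3,6,7,10,11,14,15): 1⊕0⊕0⊕0⊕1⊕1⊕1⊕0 = 0
s4 (pos 4,5,6,7,12,13,14,15): 1⊕0⊕0⊕0⊕0⊕1⊕1⊕0 = 1
s8 (pos 8,9,10,11,12,13,14,15): 1⊕1⊕1⊕1⊕0⊕1⊕1⊕0 = 0
Syndrome s8…s1 = 0100 → error at position 4.
Flip position 4: 110100011110110 → 110000011110110

110000011110110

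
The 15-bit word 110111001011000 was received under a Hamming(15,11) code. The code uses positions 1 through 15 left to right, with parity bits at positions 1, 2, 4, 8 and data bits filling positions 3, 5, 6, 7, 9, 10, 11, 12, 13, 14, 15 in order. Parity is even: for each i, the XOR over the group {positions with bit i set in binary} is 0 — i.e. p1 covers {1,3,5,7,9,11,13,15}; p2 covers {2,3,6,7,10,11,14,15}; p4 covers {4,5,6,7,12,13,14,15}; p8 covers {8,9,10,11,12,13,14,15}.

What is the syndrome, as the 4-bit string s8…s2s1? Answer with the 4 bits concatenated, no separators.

1010

s1 (pos 1,3,5,7,9,11,13,15): 1⊕0⊕1⊕0⊕1⊕1⊕0⊕0 = 0
s2 (pos 2,3,6,7,10,11,14,15): 1⊕0⊕1⊕0⊕0⊕1⊕0⊕0 = 1
s4 (pos 4,5,6,7,12,13,14,15): 1⊕1⊕1⊕0⊕1⊕0⊕0⊕0 = 0
s8 (pos 8,9,10,11,12,13,14,15): 0⊕1⊕0⊕1⊕1⊕0⊕0⊕0 = 1
Syndrome s8…s1 = 1010 → error at position 10.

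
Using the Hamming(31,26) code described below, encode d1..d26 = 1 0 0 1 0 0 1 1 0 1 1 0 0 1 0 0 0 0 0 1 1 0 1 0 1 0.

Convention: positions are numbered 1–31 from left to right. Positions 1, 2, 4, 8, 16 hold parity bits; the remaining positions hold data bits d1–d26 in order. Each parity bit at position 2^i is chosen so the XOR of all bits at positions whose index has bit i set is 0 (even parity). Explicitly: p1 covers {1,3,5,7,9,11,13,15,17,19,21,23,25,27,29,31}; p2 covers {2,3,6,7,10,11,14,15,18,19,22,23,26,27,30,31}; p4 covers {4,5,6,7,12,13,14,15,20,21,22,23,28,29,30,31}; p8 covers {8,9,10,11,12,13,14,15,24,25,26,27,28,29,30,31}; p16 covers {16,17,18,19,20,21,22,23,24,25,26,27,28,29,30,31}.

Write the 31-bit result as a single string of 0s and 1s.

Place data at non-parity positions: p1 p2 1 p4 0 0 1 p8 0 0 1 1 0 1 1 p16 0 0 1 0 0 0 0 0 1 1 0 1 0 1 0
p1 (pos 1,3,5,7,9,11,13,15,17,19,21,23,25,27,29,31): XOR of data positions = 1⊕0⊕1⊕0⊕1⊕0⊕1⊕0⊕1⊕0⊕0⊕1⊕0⊕0⊕0 = 0
p2 (pos 2,3,6,7,10,11,14,15,18,19,22,23,26,27,30,31): XOR of data positions = 1⊕0⊕1⊕0⊕1⊕1⊕1⊕0⊕1⊕0⊕0⊕1⊕0⊕1⊕0 = 0
p4 (pos 4,5,6,7,12,13,14,15,20,21,22,23,28,29,30,31): XOR of data positions = 0⊕0⊕1⊕1⊕0⊕1⊕1⊕0⊕0⊕0⊕0⊕1⊕0⊕1⊕0 = 0
p8 (pos 8,9,10,11,12,13,14,15,24,25,26,27,28,29,30,31): XOR of data positions = 0⊕0⊕1⊕1⊕0⊕1⊕1⊕0⊕1⊕1⊕0⊕1⊕0⊕1⊕0 = 0
p16 (pos 16,17,18,19,20,21,22,23,24,25,26,27,28,29,30,31): XOR of data positions = 0⊕0⊕1⊕0⊕0⊕0⊕0⊕0⊕1⊕1⊕0⊕1⊕0⊕1⊕0 = 1
Codeword: 0010001000110111001000001101010

0010001000110111001000001101010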